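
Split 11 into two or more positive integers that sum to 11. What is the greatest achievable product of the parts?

Let m[k] be the best product for length k (with at least one cut). For each first piece i, the rest contributes max(k−i, m[k−i]).
m[2] = 1×max(1,0) = 1×1 = 1
m[3] = max(1×2, 2×1) = 2
m[4] = max(1×3, 2×2, 3×1) = 4
m[5] = max(1×4, 2×3, 3×2, 4×1) = 6
m[6] = max(1×6, 2×4, 3×3, 4×2, 5×1) = 9
m[7] = max(1×9, 2×6, 3×4, 4×3, 5×2, 6×1) = 12
m[8] = max(1×12, 2×9, 3×6, …, 6×2, 7×1) = 18
m[9] = max(1×18, 2×12, 3×9, …, 7×2, 8×1) = 27
m[10] = max(1×27, 2×18, 3×12, …, 8×2, 9×1) = 36
m[11] = max(1×36, 2×27, 3×18, …, 9×2, 10×1) = 54
One optimal split: 3 + 3 + 3 + 2; product 3×3×3×2 = 54.

54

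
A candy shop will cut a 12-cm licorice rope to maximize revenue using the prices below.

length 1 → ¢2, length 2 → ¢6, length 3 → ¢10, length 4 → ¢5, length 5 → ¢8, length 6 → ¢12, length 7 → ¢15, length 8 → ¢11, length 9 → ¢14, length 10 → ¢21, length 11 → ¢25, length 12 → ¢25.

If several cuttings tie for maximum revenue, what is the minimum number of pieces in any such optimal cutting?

4

Consider every possible first cut. r[k] is the best of p[i]+r[k−i] over all sellable i≤k.
r[1] = 2
r[2] = 6
r[3] = 10
r[4] = 12  (first piece 1, then r[3]=10)
r[5] = 16  (first piece 2, then r[3]=10)
r[6] = 20  (first piece 3, then r[3]=10)
r[7] = 22  (first piece 1, then r[6]=20)
r[8] = 26  (first piece 2, then r[6]=20)
r[9] = 30  (first piece 3, then r[6]=20)
r[10] = 32  (first piece 1, then r[9]=30)
r[11] = 36  (first piece 2, then r[9]=30)
r[12] = 40  (first piece 3, then r[9]=30)
Maximum revenue is ¢40.
Now minimize piece count subject to staying optimal: for each k, pieces[k] = 1 + min over i with p[i]+r[k−i]=r[k] of pieces[k−i].
pieces[9] = 3
pieces[10] = 4
pieces[11] = 4
pieces[12] = 4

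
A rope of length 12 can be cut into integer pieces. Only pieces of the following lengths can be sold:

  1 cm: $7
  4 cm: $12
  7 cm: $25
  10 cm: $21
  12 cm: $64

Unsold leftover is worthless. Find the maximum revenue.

84

Consider every possible first cut. f[k] is the best of p[i]+f[k−i] over all sellable i≤k.
f[1] = 7
f[2] = 14  (first piece 1, then f[1]=7)
f[3] = 21  (first piece 1, then f[2]=14)
f[4] = 28  (first piece 1, then f[3]=21)
f[5] = 35  (first piece 1, then f[4]=28)
f[6] = 42  (first piece 1, then f[5]=35)
f[7] = 49  (first piece 1, then f[6]=42)
f[8] = 56  (first piece 1, then f[7]=49)
f[9] = 63  (first piece 1, then f[8]=56)
f[10] = 70  (first piece 1, then f[9]=63)
f[11] = 77  (first piece 1, then f[10]=70)
f[12] = 84  (first piece 1, then f[11]=77)
One optimal cutting: 1 + 1 + 1 + 1 + 1 + 1 + 1 + 1 + 1 + 1 + 1 + 1 → $84.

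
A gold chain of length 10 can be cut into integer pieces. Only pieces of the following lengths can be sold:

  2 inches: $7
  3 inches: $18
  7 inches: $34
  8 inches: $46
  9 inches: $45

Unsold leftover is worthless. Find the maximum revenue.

Let r[k] be the best obtainable value from length k. For each k, try every first piece i and keep the best of price[i] + r[k−i].
r[1] = 0
r[2] = 7
r[3] = 18
r[4] = 18
r[5] = 25  (first piece 2, then r[3]=18)
r[6] = 36  (first piece 3, then r[3]=18)
r[7] = 36
r[8] = 46
r[9] = 54  (first piece 3, then r[6]=36)
r[10] = 54
One optimal cutting: pieces 3 + 3 + 3 with 1 inch of scrap → $54.

54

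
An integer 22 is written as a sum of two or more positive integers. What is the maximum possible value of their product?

2916

Fill P[k] for k=2..22: at each k try every first piece i and multiply by the better of (k−i) uncut or P[k−i].
P[2] = 1×max(1,0) = 1×1 = 1
P[3] = max(1×2, 2×1) = 2
P[4] = max(1×3, 2×2, 3×1) = 4
P[5] = max(1×4, 2×3, 3×2, 4×1) = 6
P[6] = max(1×6, 2×4, 3×3, 4×2, 5×1) = 9
P[7] = max(1×9, 2×6, 3×4, 4×3, 5×2, 6×1) = 12
P[8] = max(1×12, 2×9, 3×6, …, 6×2, 7×1) = 18
P[9] = max(1×18, 2×12, 3×9, …, 7×2, 8×1) = 27
P[10] = max(1×27, 2×18, 3×12, …, 8×2, 9×1) = 36
P[11] = max(1×36, 2×27, 3×18, …, 9×2, 10×1) = 54
P[12] = max(1×54, 2×36, 3×27, …, 10×2, 11×1) = 81
P[13] = max(1×81, 2×54, 3×36, …, 11×2, 12×1) = 108
P[14] = max(1×108, 2×81, 3×54, …, 12×2, 13×1) = 162
P[15] = max(1×162, 2×108, 3×81, …, 13×2, 14×1) = 243
P[16] = max(1×243, 2×162, 3×108, …, 14×2, 15×1) = 324
P[17] = max(1×324, 2×243, 3×162, …, 15×2, 16×1) = 486
P[18] = max(1×486, 2×324, 3×243, …, 16×2, 17×1) = 729
P[19] = max(1×729, 2×486, 3×324, …, 17×2, 18×1) = 972
P[20] = max(1×972, 2×729, 3×486, …, 18×2, 19×1) = 1458
P[21] = max(1×1458, 2×972, 3×729, …, 19×2, 20×1) = 2187
P[22] = max(1×2187, 2×1458, 3×972, …, 20×2, 21×1) = 2916
One optimal split: 3 + 3 + 3 + 3 + 3 + 3 + 2 + 2; product 3×3×3×3×3×3×2×2 = 2916.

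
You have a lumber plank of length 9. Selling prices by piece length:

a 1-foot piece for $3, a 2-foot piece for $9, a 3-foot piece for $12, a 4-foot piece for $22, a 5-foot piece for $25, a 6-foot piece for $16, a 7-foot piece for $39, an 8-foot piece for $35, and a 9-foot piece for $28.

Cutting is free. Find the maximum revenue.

48

Let R[k] be the best obtainable value from length k. For each k, try every first piece i and keep the best of price[i] + R[k−i].
R[1] = 3
R[2] = 9
R[3] = 12  (first piece 1, then R[2]=9)
R[4] = 22
R[5] = 25  (first piece 1, then R[4]=22)
R[6] = 31  (first piece 2, then R[4]=22)
R[7] = 39
R[8] = 44  (first piece 4, then R[4]=22)
R[9] = 48  (first piece 2, then R[7]=39)
One optimal cutting: 7 + 2 → $39 + $9 = $48.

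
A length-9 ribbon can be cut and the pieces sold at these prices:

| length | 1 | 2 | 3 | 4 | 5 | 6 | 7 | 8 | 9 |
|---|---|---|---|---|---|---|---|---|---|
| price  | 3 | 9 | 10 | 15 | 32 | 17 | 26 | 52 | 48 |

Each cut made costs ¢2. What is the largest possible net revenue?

Consider every possible first cut. v[k] is the best of p[i]+v[k−i] over all sellable i≤k, charging 2 whenever i<k.
v[1] = 3
v[2] = 9
v[3] = 10  (first piece 1, then v[2]=9)
v[4] = 16  (first piece 2, then v[2]=9)
v[5] = 32
v[6] = 33  (first piece 1, then v[5]=32)
v[7] = 39  (first piece 2, then v[5]=32)
v[8] = 52
v[9] = 53  (first piece 1, then v[8]=52)
One optimal plan: pieces 8 + 1 (1 cut) → ¢55 − ¢2 = ¢53.

53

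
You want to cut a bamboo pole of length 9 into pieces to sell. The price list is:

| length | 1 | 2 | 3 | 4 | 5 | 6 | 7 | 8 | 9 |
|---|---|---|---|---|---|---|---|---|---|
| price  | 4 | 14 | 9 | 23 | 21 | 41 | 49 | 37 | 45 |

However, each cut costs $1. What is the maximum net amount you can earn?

62

Consider every possible first cut. v[k] is the best of p[i]+v[k−i] over all sellable i≤k, charging 1 whenever i<k.
v[1] = 4
v[2] = max(4+4-1, 14+0) = 14
v[3] = max(4+14-1, 14+4-1, 9+0) = 17
v[4] = max(4+17-1, 14+14-1, 9+4-1, 23+0) = 27
v[5] = max(4+27-1, 14+17-1, 9+14-1, 23+4-1, 21+0) = 30
v[6] = max(4+30-1, 14+27-1, 9+17-1, 23+14-1, 21+4-1, 41+0) = 41
v[7] = max(4+41-1, 14+30-1, 9+27-1, …, 41+4-1, 49+0) = 49
v[8] = max(4+49-1, 14+41-1, 9+30-1, …, 49+4-1, 37+0) = 54
v[9] = max(4+54-1, 14+49-1, 9+41-1, …, 37+4-1, 45+0) = 62
One optimal plan: pieces 7 + 2 (1 cut) → $63 − $1 = $62.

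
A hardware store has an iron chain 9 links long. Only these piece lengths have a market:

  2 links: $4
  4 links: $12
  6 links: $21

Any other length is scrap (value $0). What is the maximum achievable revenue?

Let best[k] be the best obtainable value from length k. For each k, try every first piece i and keep the best of price[i] + best[k−i].
best[1] = 0
best[2] = 4
best[3] = 4
best[4] = max(4+4, 12+0) = 12
best[5] = max(4+4, 12+0) = 12
best[6] = max(4+12, 12+4, 21+0) = 21
best[7] = max(4+12, 12+4, 21+0) = 21
best[8] = max(4+21, 12+12, 21+4) = 25
best[9] = max(4+21, 12+12, 21+4) = 25
One optimal cutting: pieces 6 + 2 with 1 link of scrap → $25.

25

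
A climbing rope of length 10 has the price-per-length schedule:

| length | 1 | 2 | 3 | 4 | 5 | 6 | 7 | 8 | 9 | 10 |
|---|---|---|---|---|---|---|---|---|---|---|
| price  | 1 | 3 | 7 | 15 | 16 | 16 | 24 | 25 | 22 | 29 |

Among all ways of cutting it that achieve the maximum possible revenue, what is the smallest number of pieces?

Build r[k] bottom-up: r[k] = max over allowed piece i of (p[i] + r[k−i]).
r[1] = 1
r[2] = 3
r[3] = 7
r[4] = 15
r[5] = 16  (first piece 1, then r[4]=15)
r[6] = 18  (first piece 2, then r[4]=15)
r[7] = 24
r[8] = 30  (first piece 4, then r[4]=15)
r[9] = 31  (first piece 1, then r[8]=30)
r[10] = 33  (first piece 2, then r[8]=30)
Maximum revenue is €33.
Now minimize piece count subject to staying optimal: for each k, pieces[k] = 1 + min over i with p[i]+r[k−i]=r[k] of pieces[k−i].
pieces[7] = 1
pieces[8] = 2
pieces[9] = 2
pieces[10] = 3

3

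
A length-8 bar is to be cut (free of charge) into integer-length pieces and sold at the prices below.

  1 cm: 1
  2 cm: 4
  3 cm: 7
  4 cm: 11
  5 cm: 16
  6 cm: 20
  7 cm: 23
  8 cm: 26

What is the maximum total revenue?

26

Let r[k] be the best obtainable value from length k. For each k, try every first piece i and keep the best of price[i] + r[k−i].
r[1] = 1
r[2] = 4
r[3] = 7
r[4] = 11
r[5] = 16
r[6] = 20
r[7] = 23
r[8] = 26
Best is to sell the whole 8-cm piece uncut for 26.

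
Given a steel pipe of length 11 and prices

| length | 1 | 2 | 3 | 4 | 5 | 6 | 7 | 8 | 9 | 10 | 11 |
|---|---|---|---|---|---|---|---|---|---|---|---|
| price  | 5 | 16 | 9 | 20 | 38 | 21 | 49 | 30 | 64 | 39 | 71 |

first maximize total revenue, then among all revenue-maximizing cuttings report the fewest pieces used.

4

Consider every possible first cut. r[k] is the best of p[i]+r[k−i] over all sellable i≤k.
r[1] = 5
r[2] = 16
r[3] = 21  (first piece 1, then r[2]=16)
r[4] = 32  (first piece 2, then r[2]=16)
r[5] = 38
r[6] = 48  (first piece 2, then r[4]=32)
r[7] = 54  (first piece 2, then r[5]=38)
r[8] = 64  (first piece 2, then r[6]=48)
r[9] = 70  (first piece 2, then r[7]=54)
r[10] = 80  (first piece 2, then r[8]=64)
r[11] = 86  (first piece 2, then r[9]=70)
Maximum revenue is $86.
Now minimize piece count subject to staying optimal: for each k, pieces[k] = 1 + min over i with p[i]+r[k−i]=r[k] of pieces[k−i].
pieces[8] = 4
pieces[9] = 3
pieces[10] = 5
pieces[11] = 4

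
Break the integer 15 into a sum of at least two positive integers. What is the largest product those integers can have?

Fill f[k] for k=2..15: at each k try every first piece i and multiply by the better of (k−i) uncut or f[k−i].
Small cases: f[2]=1, f[3]=2, f[4]=4, f[5]=6, f[6]=9, f[7]=12.
f[8] = max(1×12, 2×9, 3×6, …, 6×2, 7×1) = 18
f[9] = max(1×18, 2×12, 3×9, …, 7×2, 8×1) = 27
f[10] = max(1×27, 2×18, 3×12, …, 8×2, 9×1) = 36
f[11] = max(1×36, 2×27, 3×18, …, 9×2, 10×1) = 54
f[12] = max(1×54, 2×36, 3×27, …, 10×2, 11×1) = 81
f[13] = max(1×81, 2×54, 3×36, …, 11×2, 12×1) = 108
f[14] = max(1×108, 2×81, 3×54, …, 12×2, 13×1) = 162
f[15] = max(1×162, 2×108, 3×81, …, 13×2, 14×1) = 243
One optimal split: 3 + 3 + 3 + 3 + 3; product 3×3×3×3×3 = 243.

243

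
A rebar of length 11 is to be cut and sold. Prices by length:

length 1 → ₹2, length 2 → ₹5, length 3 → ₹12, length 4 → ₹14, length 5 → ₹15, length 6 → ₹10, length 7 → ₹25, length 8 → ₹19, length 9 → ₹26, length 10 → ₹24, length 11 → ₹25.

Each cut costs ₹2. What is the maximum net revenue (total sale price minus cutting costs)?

Build v[k] bottom-up: v[k] = max over allowed piece i of (p[i] + v[k−i]) − 2 per cut.
v[1] = 2
v[2] = 5
v[3] = 12
v[4] = 14
v[5] = 15  (first piece 2, then v[3]=12)
v[6] = 22  (first piece 3, then v[3]=12)
v[7] = 25
v[8] = 26  (first piece 4, then v[4]=14)
v[9] = 32  (first piece 3, then v[6]=22)
v[10] = 35  (first piece 3, then v[7]=25)
v[11] = 37  (first piece 4, then v[7]=25)
One optimal plan: pieces 7 + 4 (1 cut) → ₹39 − ₹2 = ₹37.

37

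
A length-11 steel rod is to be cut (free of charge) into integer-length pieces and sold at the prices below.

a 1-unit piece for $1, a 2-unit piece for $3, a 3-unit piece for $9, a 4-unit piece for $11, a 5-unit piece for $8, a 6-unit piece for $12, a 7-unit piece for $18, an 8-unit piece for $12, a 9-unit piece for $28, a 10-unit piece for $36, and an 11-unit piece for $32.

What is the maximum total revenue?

Build r[k] bottom-up: r[k] = max over allowed piece i of (p[i] + r[k−i]).
r[1] = 1
r[2] = 3
r[3] = 9
r[4] = 11
r[5] = 12  (first piece 1, then r[4]=11)
r[6] = 18  (first piece 3, then r[3]=9)
r[7] = 20  (first piece 3, then r[4]=11)
r[8] = 22  (first piece 4, then r[4]=11)
r[9] = 28
r[10] = 36
r[11] = 37  (first piece 1, then r[10]=36)
One optimal cutting: 10 + 1 → $36 + $1 = $37.

37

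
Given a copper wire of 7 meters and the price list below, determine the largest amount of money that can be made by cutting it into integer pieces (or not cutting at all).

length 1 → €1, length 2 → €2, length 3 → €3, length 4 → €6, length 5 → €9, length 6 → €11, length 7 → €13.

13

Consider every possible first cut. best[k] is the best of p[i]+best[k−i] over all sellable i≤k.
best[1] = 1
best[2] = max(1+1, 2+0) = 2
best[3] = max(1+2, 2+1, 3+0) = 3
best[4] = max(1+3, 2+2, 3+1, 6+0) = 6
best[5] = max(1+6, 2+3, 3+2, 6+1, 9+0) = 9
best[6] = max(1+9, 2+6, 3+3, 6+2, 9+1, 11+0) = 11
best[7] = max(1+11, 2+9, 3+6, …, 11+1, 13+0) = 13
Best is to sell the whole 7-meter piece uncut for €13.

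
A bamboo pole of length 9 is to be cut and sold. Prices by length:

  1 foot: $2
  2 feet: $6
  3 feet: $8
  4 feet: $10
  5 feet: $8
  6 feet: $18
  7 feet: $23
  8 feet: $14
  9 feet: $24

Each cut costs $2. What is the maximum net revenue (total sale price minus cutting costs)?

Consider every possible first cut. net[k] is the best of p[i]+net[k−i] over all sellable i≤k, charging 2 whenever i<k.
net[1] = 2
net[2] = max(2+2-2, 6+0) = 6
net[3] = max(2+6-2, 6+2-2, 8+0) = 8
net[4] = max(2+8-2, 6+6-2, 8+2-2, 10+0) = 10
net[5] = max(2+10-2, 6+8-2, 8+6-2, 10+2-2, 8+0) = 12
net[6] = max(2+12-2, 6+10-2, 8+8-2, 10+6-2, 8+2-2, 18+0) = 18
net[7] = max(2+18-2, 6+12-2, 8+10-2, …, 18+2-2, 23+0) = 23
net[8] = max(2+23-2, 6+18-2, 8+12-2, …, 23+2-2, 14+0) = 23
net[9] = max(2+23-2, 6+23-2, 8+18-2, …, 14+2-2, 24+0) = 27
One optimal plan: pieces 7 + 2 (1 cut) → $29 − $2 = $27.

27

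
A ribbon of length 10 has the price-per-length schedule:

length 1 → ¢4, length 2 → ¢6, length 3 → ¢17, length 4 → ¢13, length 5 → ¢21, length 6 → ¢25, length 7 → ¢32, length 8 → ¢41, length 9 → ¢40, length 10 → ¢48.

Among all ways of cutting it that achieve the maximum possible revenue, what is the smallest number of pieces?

4

Build r[k] bottom-up: r[k] = max over allowed piece i of (p[i] + r[k−i]).
r[1] = 4
r[2] = max(4+4, 6+0) = 8
r[3] = max(4+8, 6+4, 17+0) = 17
r[4] = max(4+17, 6+8, 17+4, 13+0) = 21
r[5] = max(4+21, 6+17, 17+8, 13+4, 21+0) = 25
r[6] = max(4+25, 6+21, 17+17, 13+8, 21+4, 25+0) = 34
r[7] = max(4+34, 6+25, 17+21, …, 25+4, 32+0) = 38
r[8] = max(4+38, 6+34, 17+25, …, 32+4, 41+0) = 42
r[9] = max(4+42, 6+38, 17+34, …, 41+4, 40+0) = 51
r[10] = max(4+51, 6+42, 17+38, …, 40+4, 48+0) = 55
Maximum revenue is ¢55.
Now minimize piece count subject to staying optimal: for each k, pieces[k] = 1 + min over i with p[i]+r[k−i]=r[k] of pieces[k−i].
pieces[7] = 3
pieces[8] = 4
pieces[9] = 3
pieces[10] = 4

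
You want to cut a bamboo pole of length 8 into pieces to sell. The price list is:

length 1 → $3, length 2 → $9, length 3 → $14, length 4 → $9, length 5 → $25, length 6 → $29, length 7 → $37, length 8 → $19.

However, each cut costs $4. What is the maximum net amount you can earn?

36

Let net[k] be the best obtainable value from length k. For each k, try every first piece i and keep the best of price[i] + net[k−i] minus the 4 cut fee when i<k.
net[1] = 3
net[2] = max(3+3-4, 9+0) = 9
net[3] = max(3+9-4, 9+3-4, 14+0) = 14
net[4] = max(3+14-4, 9+9-4, 14+3-4, 9+0) = 14
net[5] = max(3+14-4, 9+14-4, 14+9-4, 9+3-4, 25+0) = 25
net[6] = max(3+25-4, 9+14-4, 14+14-4, 9+9-4, 25+3-4, 29+0) = 29
net[7] = max(3+29-4, 9+25-4, 14+14-4, …, 29+3-4, 37+0) = 37
net[8] = max(3+37-4, 9+29-4, 14+25-4, …, 37+3-4, 19+0) = 36
One optimal plan: pieces 7 + 1 (1 cut) → $40 − $4 = $36.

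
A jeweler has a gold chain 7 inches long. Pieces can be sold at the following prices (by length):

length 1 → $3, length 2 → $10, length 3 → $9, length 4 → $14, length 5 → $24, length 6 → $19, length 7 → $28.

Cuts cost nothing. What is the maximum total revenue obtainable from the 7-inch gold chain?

Consider every possible first cut. best[k] is the best of p[i]+best[k−i] over all sellable i≤k.
best[1] = 3
best[2] = 10
best[3] = 13  (first piece 1, then best[2]=10)
best[4] = 20  (first piece 2, then best[2]=10)
best[5] = 24
best[6] = 30  (first piece 2, then best[4]=20)
best[7] = 34  (first piece 2, then best[5]=24)
One optimal cutting: 5 + 2 → $24 + $10 = $34.

34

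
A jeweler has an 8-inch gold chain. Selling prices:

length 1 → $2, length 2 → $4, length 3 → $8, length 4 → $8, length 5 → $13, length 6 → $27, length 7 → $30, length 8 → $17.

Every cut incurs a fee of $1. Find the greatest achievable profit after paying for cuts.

31

Let r[k] be the best obtainable value from length k. For each k, try every first piece i and keep the best of price[i] + r[k−i] minus the 1 cut fee when i<k.
r[1] = 2
r[2] = max(2+2-1, 4+0) = 4
r[3] = max(2+4-1, 4+2-1, 8+0) = 8
r[4] = max(2+8-1, 4+4-1, 8+2-1, 8+0) = 9
r[5] = max(2+9-1, 4+8-1, 8+4-1, 8+2-1, 13+0) = 13
r[6] = max(2+13-1, 4+9-1, 8+8-1, 8+4-1, 13+2-1, 27+0) = 27
r[7] = max(2+27-1, 4+13-1, 8+9-1, …, 27+2-1, 30+0) = 30
r[8] = max(2+30-1, 4+27-1, 8+13-1, …, 30+2-1, 17+0) = 31
One optimal plan: pieces 7 + 1 (1 cut) → $32 − $1 = $31.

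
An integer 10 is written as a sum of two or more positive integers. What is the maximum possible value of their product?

36

Fill P[k] for k=2..10: at each k try every first piece i and multiply by the better of (k−i) uncut or P[k−i].
P[2] = 1*max(1,0) = 1*1 = 1
P[3] = 1*max(2,1) = 1*2 = 2
P[4] = 2*max(2,1) = 2*2 = 4
P[5] = 2*max(3,2) = 2*3 = 6
P[6] = 3*max(3,2) = 3*3 = 9
P[7] = 2*max(5,6) = 2*6 = 12
P[8] = 2*max(6,9) = 2*9 = 18
P[9] = 3*max(6,9) = 3*9 = 27
P[10] = 2*max(8,18) = 2*18 = 36
One optimal split: 3 + 3 + 2 + 2; product 3*3*2*2 = 36.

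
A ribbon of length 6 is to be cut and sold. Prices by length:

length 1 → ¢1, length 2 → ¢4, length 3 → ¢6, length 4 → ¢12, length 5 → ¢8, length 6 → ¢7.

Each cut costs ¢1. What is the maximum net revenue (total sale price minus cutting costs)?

Build net[k] bottom-up: net[k] = max over allowed piece i of (p[i] + net[k−i]) − 1 per cut.
net[1] = 1
net[2] = max(1+1-1, 4+0) = 4
net[3] = max(1+4-1, 4+1-1, 6+0) = 6
net[4] = max(1+6-1, 4+4-1, 6+1-1, 12+0) = 12
net[5] = max(1+12-1, 4+6-1, 6+4-1, 12+1-1, 8+0) = 12
net[6] = max(1+12-1, 4+12-1, 6+6-1, 12+4-1, 8+1-1, 7+0) = 15
One optimal plan: pieces 4 + 2 (1 cut) → ¢16 − ¢1 = ¢15.

15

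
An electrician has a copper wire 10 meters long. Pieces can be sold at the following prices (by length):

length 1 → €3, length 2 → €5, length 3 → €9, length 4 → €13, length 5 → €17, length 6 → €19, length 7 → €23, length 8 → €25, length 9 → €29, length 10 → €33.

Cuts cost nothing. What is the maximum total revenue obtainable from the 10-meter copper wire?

34

Let v[k] be the best obtainable value from length k. For each k, try every first piece i and keep the best of price[i] + v[k−i].
v[1] = 3
v[2] = 6  (first piece 1, then v[1]=3)
v[3] = 9  (first piece 1, then v[2]=6)
v[4] = 13
v[5] = 17
v[6] = 20  (first piece 1, then v[5]=17)
v[7] = 23  (first piece 1, then v[6]=20)
v[8] = 26  (first piece 1, then v[7]=23)
v[9] = 30  (first piece 4, then v[5]=17)
v[10] = 34  (first piece 5, then v[5]=17)
One optimal cutting: 5 + 5 → €17 + €17 = €34.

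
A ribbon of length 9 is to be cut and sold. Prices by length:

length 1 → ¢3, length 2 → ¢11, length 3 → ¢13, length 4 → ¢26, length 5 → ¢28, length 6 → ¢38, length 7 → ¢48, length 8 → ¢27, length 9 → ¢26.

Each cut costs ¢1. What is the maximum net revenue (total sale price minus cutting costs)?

58

Let v[k] be the best obtainable value from length k. For each k, try every first piece i and keep the best of price[i] + v[k−i] minus the 1 cut fee when i<k.
v[1] = 3
v[2] = 11
v[3] = 13  (first piece 1, then v[2]=11)
v[4] = 26
v[5] = 28  (first piece 1, then v[4]=26)
v[6] = 38
v[7] = 48
v[8] = 51  (first piece 4, then v[4]=26)
v[9] = 58  (first piece 2, then v[7]=48)
One optimal plan: pieces 7 + 2 (1 cut) → ¢59 − ¢1 = ¢58.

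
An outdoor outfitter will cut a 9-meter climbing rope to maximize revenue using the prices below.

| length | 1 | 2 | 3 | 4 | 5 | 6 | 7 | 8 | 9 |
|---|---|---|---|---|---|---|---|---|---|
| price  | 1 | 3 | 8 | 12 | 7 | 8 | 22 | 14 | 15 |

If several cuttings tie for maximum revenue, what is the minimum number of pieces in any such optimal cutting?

Consider every possible first cut. r[k] is the best of p[i]+r[k−i] over all sellable i≤k.
r[1] = 1
r[2] = 3
r[3] = 8
r[4] = 12
r[5] = 13  (first piece 1, then r[4]=12)
r[6] = 16  (first piece 3, then r[3]=8)
r[7] = 22
r[8] = 24  (first piece 4, then r[4]=12)
r[9] = 25  (first piece 1, then r[8]=24)
Maximum revenue is €25.
Now minimize piece count subject to staying optimal: for each k, pieces[k] = 1 + min over i with p[i]+r[k−i]=r[k] of pieces[k−i].
pieces[6] = 2
pieces[7] = 1
pieces[8] = 2
pieces[9] = 2

2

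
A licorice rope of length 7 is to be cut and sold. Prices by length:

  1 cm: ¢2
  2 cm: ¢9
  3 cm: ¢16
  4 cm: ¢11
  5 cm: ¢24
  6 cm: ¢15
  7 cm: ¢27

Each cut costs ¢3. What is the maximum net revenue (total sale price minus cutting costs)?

30

Build v[k] bottom-up: v[k] = max over allowed piece i of (p[i] + v[k−i]) − 3 per cut.
v[1] = 2
v[2] = max(2+2-3, 9+0) = 9
v[3] = max(2+9-3, 9+2-3, 16+0) = 16
v[4] = max(2+16-3, 9+9-3, 16+2-3, 11+0) = 15
v[5] = max(2+15-3, 9+16-3, 16+9-3, 11+2-3, 24+0) = 24
v[6] = max(2+24-3, 9+15-3, 16+16-3, 11+9-3, 24+2-3, 15+0) = 29
v[7] = max(2+29-3, 9+24-3, 16+15-3, …, 15+2-3, 27+0) = 30
One optimal plan: pieces 5 + 2 (1 cut) → ¢33 − ¢3 = ¢30.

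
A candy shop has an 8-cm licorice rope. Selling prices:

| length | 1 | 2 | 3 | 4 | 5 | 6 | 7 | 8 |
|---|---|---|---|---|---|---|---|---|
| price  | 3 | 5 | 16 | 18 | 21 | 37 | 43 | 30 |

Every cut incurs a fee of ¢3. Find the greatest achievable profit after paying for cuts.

Let net[k] be the best obtainable value from length k. For each k, try every first piece i and keep the best of price[i] + net[k−i] minus the 3 cut fee when i<k.
net[1] = 3
net[2] = 5
net[3] = 16
net[4] = 18
net[5] = 21
net[6] = 37
net[7] = 43
net[8] = 43  (first piece 1, then net[7]=43)
One optimal plan: pieces 7 + 1 (1 cut) → ¢46 − ¢3 = ¢43.

43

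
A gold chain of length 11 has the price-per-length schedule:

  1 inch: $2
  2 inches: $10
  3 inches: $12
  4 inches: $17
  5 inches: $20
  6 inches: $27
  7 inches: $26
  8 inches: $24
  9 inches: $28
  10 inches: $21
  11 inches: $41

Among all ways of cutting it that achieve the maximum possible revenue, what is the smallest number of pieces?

5

Let r[k] be the best obtainable value from length k. For each k, try every first piece i and keep the best of price[i] + r[k−i].
r[1] = 2
r[2] = max(2+2, 10+0) = 10
r[3] = max(2+10, 10+2, 12+0) = 12
r[4] = max(2+12, 10+10, 12+2, 17+0) = 20
r[5] = max(2+20, 10+12, 12+10, 17+2, 20+0) = 22
r[6] = max(2+22, 10+20, 12+12, 17+10, 20+2, 27+0) = 30
r[7] = max(2+30, 10+22, 12+20, …, 27+2, 26+0) = 32
r[8] = max(2+32, 10+30, 12+22, …, 26+2, 24+0) = 40
r[9] = max(2+40, 10+32, 12+30, …, 24+2, 28+0) = 42
r[10] = max(2+42, 10+40, 12+32, …, 28+2, 21+0) = 50
r[11] = max(2+50, 10+42, 12+40, …, 21+2, 41+0) = 52
Maximum revenue is $52.
Now minimize piece count subject to staying optimal: for each k, pieces[k] = 1 + min over i with p[i]+r[k−i]=r[k] of pieces[k−i].
pieces[8] = 4
pieces[9] = 4
pieces[10] = 5
pieces[11] = 5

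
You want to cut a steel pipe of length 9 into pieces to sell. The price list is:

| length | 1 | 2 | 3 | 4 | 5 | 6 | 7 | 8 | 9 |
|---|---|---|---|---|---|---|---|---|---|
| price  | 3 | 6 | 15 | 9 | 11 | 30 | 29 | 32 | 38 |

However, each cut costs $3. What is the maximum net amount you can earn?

Build v[k] bottom-up: v[k] = max over allowed piece i of (p[i] + v[k−i]) − 3 per cut.
v[1] = 3
v[2] = 6
v[3] = 15
v[4] = 15  (first piece 1, then v[3]=15)
v[5] = 18  (first piece 2, then v[3]=15)
v[6] = 30
v[7] = 30  (first piece 1, then v[6]=30)
v[8] = 33  (first piece 2, then v[6]=30)
v[9] = 42  (first piece 3, then v[6]=30)
One optimal plan: pieces 6 + 3 (1 cut) → $45 − $3 = $42.

42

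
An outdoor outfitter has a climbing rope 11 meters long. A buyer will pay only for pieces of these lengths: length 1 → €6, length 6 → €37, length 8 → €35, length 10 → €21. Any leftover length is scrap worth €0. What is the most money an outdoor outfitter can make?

67

Build best[k] bottom-up: best[k] = max over allowed piece i of (p[i] + best[k−i]).
best[1] = 6
best[2] = 12  (first piece 1, then best[1]=6)
best[3] = 18  (first piece 1, then best[2]=12)
best[4] = 24  (first piece 1, then best[3]=18)
best[5] = 30  (first piece 1, then best[4]=24)
best[6] = 37
best[7] = 43  (first piece 1, then best[6]=37)
best[8] = 49  (first piece 1, then best[7]=43)
best[9] = 55  (first piece 1, then best[8]=49)
best[10] = 61  (first piece 1, then best[9]=55)
best[11] = 67  (first piece 1, then best[10]=61)
One optimal cutting: 6 + 1 + 1 + 1 + 1 + 1 → €67.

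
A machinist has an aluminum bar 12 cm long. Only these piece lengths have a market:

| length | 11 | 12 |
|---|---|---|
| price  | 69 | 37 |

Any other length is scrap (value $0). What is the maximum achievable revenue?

69

Let best[k] be the best obtainable value from length k. For each k, try every first piece i and keep the best of price[i] + best[k−i].
best[1] = 0
best[2] = 0
best[3] = 0
best[4] = 0
best[5] = 0
best[6] = 0
best[7] = 0
best[8] = 0
best[9] = 0
best[10] = 0
best[11] = 69
best[12] = max(69+0, 37+0) = 69
One optimal cutting: pieces 11 with 1 cm of scrap → $69.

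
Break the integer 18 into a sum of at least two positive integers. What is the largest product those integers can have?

729

Let f[k] be the best product for length k (with at least one cut). For each first piece i, the rest contributes max(k−i, f[k−i]).
f[2] = 1×max(1,0) = 1×1 = 1
f[3] = 1×max(2,1) = 1×2 = 2
f[4] = 2×max(2,1) = 2×2 = 4
f[5] = 2×max(3,2) = 2×3 = 6
f[6] = 3×max(3,2) = 3×3 = 9
f[7] = 2×max(5,6) = 2×6 = 12
f[8] = 2×max(6,9) = 2×9 = 18
f[9] = 3×max(6,9) = 3×9 = 27
f[10] = 2×max(8,18) = 2×18 = 36
f[11] = 2×max(9,27) = 2×27 = 54
f[12] = 3×max(9,27) = 3×27 = 81
f[13] = 2×max(11,54) = 2×54 = 108
f[14] = 2×max(12,81) = 2×81 = 162
f[15] = 3×max(12,81) = 3×81 = 243
f[16] = 2×max(14,162) = 2×162 = 324
f[17] = 2×max(15,243) = 2×243 = 486
f[18] = 3×max(15,243) = 3×243 = 729
One optimal split: 3 + 3 + 3 + 3 + 3 + 3; product 3×3×3×3×3×3 = 729.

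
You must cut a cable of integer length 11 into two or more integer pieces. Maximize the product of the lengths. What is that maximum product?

54

Define P[k] = max over 1≤i<k of i · max(k−i, P[k−i]); the inner max lets the remainder stay uncut if that's better.
Small cases: P[2]=1, P[3]=2, P[4]=4.
P[5] = max(1×4, 2×3, 3×2, 4×1) = 6
P[6] = max(1×6, 2×4, 3×3, 4×2, 5×1) = 9
P[7] = max(1×9, 2×6, 3×4, 4×3, 5×2, 6×1) = 12
P[8] = max(1×12, 2×9, 3×6, …, 6×2, 7×1) = 18
P[9] = max(1×18, 2×12, 3×9, …, 7×2, 8×1) = 27
P[10] = max(1×27, 2×18, 3×12, …, 8×2, 9×1) = 36
P[11] = max(1×36, 2×27, 3×18, …, 9×2, 10×1) = 54
One optimal split: 3 + 3 + 3 + 2; product 3×3×3×2 = 54.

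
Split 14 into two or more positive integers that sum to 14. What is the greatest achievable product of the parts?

Let m[k] be the best product for length k (with at least one cut). For each first piece i, the rest contributes max(k−i, m[k−i]).
m[2] = 1·max(1,0) = 1·1 = 1
m[3] = 1·max(2,1) = 1·2 = 2
m[4] = 2·max(2,1) = 2·2 = 4
m[5] = 2·max(3,2) = 2·3 = 6
m[6] = 3·max(3,2) = 3·3 = 9
m[7] = 2·max(5,6) = 2·6 = 12
m[8] = 2·max(6,9) = 2·9 = 18
m[9] = 3·max(6,9) = 3·9 = 27
m[10] = 2·max(8,18) = 2·18 = 36
m[11] = 2·max(9,27) = 2·27 = 54
m[12] = 3·max(9,27) = 3·27 = 81
m[13] = 2·max(11,54) = 2·54 = 108
m[14] = 2·max(12,81) = 2·81 = 162
One optimal split: 3 + 3 + 3 + 3 + 2; product 3·3·3·3·2 = 162.

162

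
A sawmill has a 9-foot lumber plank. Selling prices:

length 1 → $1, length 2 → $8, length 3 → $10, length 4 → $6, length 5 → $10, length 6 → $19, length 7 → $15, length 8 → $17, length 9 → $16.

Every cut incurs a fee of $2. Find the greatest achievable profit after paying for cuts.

28

Let net[k] be the best obtainable value from length k. For each k, try every first piece i and keep the best of price[i] + net[k−i] minus the 2 cut fee when i<k.
net[1] = 1
net[2] = 8
net[3] = 10
net[4] = 14  (first piece 2, then net[2]=8)
net[5] = 16  (first piece 2, then net[3]=10)
net[6] = 20  (first piece 2, then net[4]=14)
net[7] = 22  (first piece 2, then net[5]=16)
net[8] = 26  (first piece 2, then net[6]=20)
net[9] = 28  (first piece 2, then net[7]=22)
One optimal plan: pieces 3 + 2 + 2 + 2 (3 cuts) → $34 − $6 = $28.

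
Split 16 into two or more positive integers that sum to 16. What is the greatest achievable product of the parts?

324

Define m[k] = max over 1≤i<k of i · max(k−i, m[k−i]); the inner max lets the remainder stay uncut if that's better.
m[2] = 1*max(1,0) = 1*1 = 1
m[3] = 1*max(2,1) = 1*2 = 2
m[4] = 2*max(2,1) = 2*2 = 4
m[5] = 2*max(3,2) = 2*3 = 6
m[6] = 3*max(3,2) = 3*3 = 9
m[7] = 2*max(5,6) = 2*6 = 12
m[8] = 2*max(6,9) = 2*9 = 18
m[9] = 3*max(6,9) = 3*9 = 27
m[10] = 2*max(8,18) = 2*18 = 36
m[11] = 2*max(9,27) = 2*27 = 54
m[12] = 3*max(9,27) = 3*27 = 81
m[13] = 2*max(11,54) = 2*54 = 108
m[14] = 2*max(12,81) = 2*81 = 162
m[15] = 3*max(12,81) = 3*81 = 243
m[16] = 2*max(14,162) = 2*162 = 324
One optimal split: 3 + 3 + 3 + 3 + 2 + 2; product 3*3*3*3*2*2 = 324.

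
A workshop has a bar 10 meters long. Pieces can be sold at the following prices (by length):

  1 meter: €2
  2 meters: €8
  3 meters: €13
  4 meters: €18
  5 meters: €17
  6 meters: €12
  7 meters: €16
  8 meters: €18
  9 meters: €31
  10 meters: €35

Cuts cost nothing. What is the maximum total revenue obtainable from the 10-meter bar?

44

Build R[k] bottom-up: R[k] = max over allowed piece i of (p[i] + R[k−i]).
R[1] = 2
R[2] = max(2+2, 8+0) = 8
R[3] = max(2+8, 8+2, 13+0) = 13
R[4] = max(2+13, 8+8, 13+2, 18+0) = 18
R[5] = max(2+18, 8+13, 13+8, 18+2, 17+0) = 21
R[6] = max(2+21, 8+18, 13+13, 18+8, 17+2, 12+0) = 26
R[7] = max(2+26, 8+21, 13+18, …, 12+2, 16+0) = 31
R[8] = max(2+31, 8+26, 13+21, …, 16+2, 18+0) = 36
R[9] = max(2+36, 8+31, 13+26, …, 18+2, 31+0) = 39
R[10] = max(2+39, 8+36, 13+31, …, 31+2, 35+0) = 44
One optimal cutting: 4 + 4 + 2 → €18 + €18 + €8 = €44.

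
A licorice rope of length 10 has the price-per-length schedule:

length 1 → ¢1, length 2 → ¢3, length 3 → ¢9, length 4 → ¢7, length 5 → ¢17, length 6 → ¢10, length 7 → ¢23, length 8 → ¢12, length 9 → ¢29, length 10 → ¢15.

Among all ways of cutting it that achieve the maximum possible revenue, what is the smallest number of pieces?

Build r[k] bottom-up: r[k] = max over allowed piece i of (p[i] + r[k−i]).
r[1] = 1
r[2] = max(1+1, 3+0) = 3
r[3] = max(1+3, 3+1, 9+0) = 9
r[4] = max(1+9, 3+3, 9+1, 7+0) = 10
r[5] = max(1+10, 3+9, 9+3, 7+1, 17+0) = 17
r[6] = max(1+17, 3+10, 9+9, 7+3, 17+1, 10+0) = 18
r[7] = max(1+18, 3+17, 9+10, …, 10+1, 23+0) = 23
r[8] = max(1+23, 3+18, 9+17, …, 23+1, 12+0) = 26
r[9] = max(1+26, 3+23, 9+18, …, 12+1, 29+0) = 29
r[10] = max(1+29, 3+26, 9+23, …, 29+1, 15+0) = 34
Maximum revenue is ¢34.
Now minimize piece count subject to staying optimal: for each k, pieces[k] = 1 + min over i with p[i]+r[k−i]=r[k] of pieces[k−i].
pieces[7] = 1
pieces[8] = 2
pieces[9] = 1
pieces[10] = 2

2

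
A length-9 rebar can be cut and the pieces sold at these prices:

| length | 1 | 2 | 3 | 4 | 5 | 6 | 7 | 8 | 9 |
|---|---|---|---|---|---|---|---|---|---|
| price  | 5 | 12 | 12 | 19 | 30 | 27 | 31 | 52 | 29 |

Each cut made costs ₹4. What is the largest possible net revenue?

53

Build r[k] bottom-up: r[k] = max over allowed piece i of (p[i] + r[k−i]) − 4 per cut.
r[1] = 5
r[2] = 12
r[3] = 13  (first piece 1, then r[2]=12)
r[4] = 20  (first piece 2, then r[2]=12)
r[5] = 30
r[6] = 31  (first piece 1, then r[5]=30)
r[7] = 38  (first piece 2, then r[5]=30)
r[8] = 52
r[9] = 53  (first piece 1, then r[8]=52)
One optimal plan: pieces 8 + 1 (1 cut) → ₹57 − ₹4 = ₹53.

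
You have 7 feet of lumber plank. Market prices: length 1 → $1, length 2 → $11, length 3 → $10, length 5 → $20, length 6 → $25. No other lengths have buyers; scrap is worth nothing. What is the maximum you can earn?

Let best[k] be the best obtainable value from length k. For each k, try every first piece i and keep the best of price[i] + best[k−i].
best[1] = 1
best[2] = 11
best[3] = 12  (first piece 1, then best[2]=11)
best[4] = 22  (first piece 2, then best[2]=11)
best[5] = 23  (first piece 1, then best[4]=22)
best[6] = 33  (first piece 2, then best[4]=22)
best[7] = 34  (first piece 1, then best[6]=33)
One optimal cutting: 2 + 2 + 2 + 1 → $34.

34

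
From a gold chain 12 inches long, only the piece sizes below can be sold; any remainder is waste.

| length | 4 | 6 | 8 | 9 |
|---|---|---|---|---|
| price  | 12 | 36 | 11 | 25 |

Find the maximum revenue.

Build r[k] bottom-up: r[k] = max over allowed piece i of (p[i] + r[k−i]).
r[1] = 0
r[2] = 0
r[3] = 0
r[4] = 12
r[5] = 12
r[6] = max(12+0, 36+0) = 36
r[7] = max(12+0, 36+0) = 36
r[8] = max(12+12, 36+0, 11+0) = 36
r[9] = max(12+12, 36+0, 11+0, 25+0) = 36
r[10] = max(12+36, 36+12, 11+0, 25+0) = 48
r[11] = max(12+36, 36+12, 11+0, 25+0) = 48
r[12] = max(12+36, 36+36, 11+12, 25+0) = 72
One optimal cutting: 6 + 6 → $72.

72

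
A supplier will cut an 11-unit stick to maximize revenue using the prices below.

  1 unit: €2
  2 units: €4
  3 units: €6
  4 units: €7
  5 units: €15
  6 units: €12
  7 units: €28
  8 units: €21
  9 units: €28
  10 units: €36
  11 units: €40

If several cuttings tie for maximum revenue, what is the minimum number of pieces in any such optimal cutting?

1

Build r[k] bottom-up: r[k] = max over allowed piece i of (p[i] + r[k−i]).
r[1] = 2
r[2] = 4  (first piece 1, then r[1]=2)
r[3] = 6  (first piece 1, then r[2]=4)
r[4] = 8  (first piece 1, then r[3]=6)
r[5] = 15
r[6] = 17  (first piece 1, then r[5]=15)
r[7] = 28
r[8] = 30  (first piece 1, then r[7]=28)
r[9] = 32  (first piece 1, then r[8]=30)
r[10] = 36
r[11] = 40
Maximum revenue is €40.
Now minimize piece count subject to staying optimal: for each k, pieces[k] = 1 + min over i with p[i]+r[k−i]=r[k] of pieces[k−i].
pieces[8] = 2
pieces[9] = 2
pieces[10] = 1
pieces[11] = 1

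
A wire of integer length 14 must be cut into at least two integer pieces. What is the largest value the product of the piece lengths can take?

Fill g[k] for k=2..14: at each k try every first piece i and multiply by the better of (k−i) uncut or g[k−i].
g[2] = 1×max(1,0) = 1×1 = 1
g[3] = max(1×2, 2×1) = 2
g[4] = max(1×3, 2×2, 3×1) = 4
g[5] = max(1×4, 2×3, 3×2, 4×1) = 6
g[6] = max(1×6, 2×4, 3×3, 4×2, 5×1) = 9
g[7] = max(1×9, 2×6, 3×4, 4×3, 5×2, 6×1) = 12
g[8] = max(1×12, 2×9, 3×6, …, 6×2, 7×1) = 18
g[9] = max(1×18, 2×12, 3×9, …, 7×2, 8×1) = 27
g[10] = max(1×27, 2×18, 3×12, …, 8×2, 9×1) = 36
g[11] = max(1×36, 2×27, 3×18, …, 9×2, 10×1) = 54
g[12] = max(1×54, 2×36, 3×27, …, 10×2, 11×1) = 81
g[13] = max(1×81, 2×54, 3×36, …, 11×2, 12×1) = 108
g[14] = max(1×108, 2×81, 3×54, …, 12×2, 13×1) = 162
One optimal split: 3 + 3 + 3 + 3 + 2; product 3×3×3×3×2 = 162.

162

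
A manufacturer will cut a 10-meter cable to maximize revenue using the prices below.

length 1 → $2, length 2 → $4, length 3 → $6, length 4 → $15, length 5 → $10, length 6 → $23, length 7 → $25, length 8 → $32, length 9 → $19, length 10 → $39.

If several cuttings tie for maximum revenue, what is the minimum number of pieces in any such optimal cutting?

1

Let r[k] be the best obtainable value from length k. For each k, try every first piece i and keep the best of price[i] + r[k−i].
r[1] = 2
r[2] = 4  (first piece 1, then r[1]=2)
r[3] = 6  (first piece 1, then r[2]=4)
r[4] = 15
r[5] = 17  (first piece 1, then r[4]=15)
r[6] = 23
r[7] = 25  (first piece 1, then r[6]=23)
r[8] = 32
r[9] = 34  (first piece 1, then r[8]=32)
r[10] = 39
Maximum revenue is $39.
Now minimize piece count subject to staying optimal: for each k, pieces[k] = 1 + min over i with p[i]+r[k−i]=r[k] of pieces[k−i].
pieces[7] = 1
pieces[8] = 1
pieces[9] = 2
pieces[10] = 1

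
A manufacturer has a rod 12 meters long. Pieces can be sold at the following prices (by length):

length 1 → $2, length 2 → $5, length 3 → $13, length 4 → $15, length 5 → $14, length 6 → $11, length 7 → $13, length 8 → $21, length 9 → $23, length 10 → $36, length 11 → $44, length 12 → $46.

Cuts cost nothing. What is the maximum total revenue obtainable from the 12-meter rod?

52

Let r[k] be the best obtainable value from length k. For each k, try every first piece i and keep the best of price[i] + r[k−i].
r[1] = 2
r[2] = max(2+2, 5+0) = 5
r[3] = max(2+5, 5+2, 13+0) = 13
r[4] = max(2+13, 5+5, 13+2, 15+0) = 15
r[5] = max(2+15, 5+13, 13+5, 15+2, 14+0) = 18
r[6] = max(2+18, 5+15, 13+13, 15+5, 14+2, 11+0) = 26
r[7] = max(2+26, 5+18, 13+15, …, 11+2, 13+0) = 28
r[8] = max(2+28, 5+26, 13+18, …, 13+2, 21+0) = 31
r[9] = max(2+31, 5+28, 13+26, …, 21+2, 23+0) = 39
r[10] = max(2+39, 5+31, 13+28, …, 23+2, 36+0) = 41
r[11] = max(2+41, 5+39, 13+31, …, 36+2, 44+0) = 44
r[12] = max(2+44, 5+41, 13+39, …, 44+2, 46+0) = 52
One optimal cutting: 3 + 3 + 3 + 3 → $13 + $13 + $13 + $13 = $52.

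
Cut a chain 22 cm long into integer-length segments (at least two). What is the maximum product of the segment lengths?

Let m[k] be the best product for length k (with at least one cut). For each first piece i, the rest contributes max(k−i, m[k−i]).
Small cases: m[2]=1, m[3]=2, m[4]=4, m[5]=6, m[6]=9, m[7]=12, m[8]=18, m[9]=27, m[10]=36, m[11]=54, m[12]=81, m[13]=108, m[14]=162, m[15]=243.
m[16] = max(1*243, 2*162, 3*108, …, 14*2, 15*1) = 324
m[17] = max(1*324, 2*243, 3*162, …, 15*2, 16*1) = 486
m[18] = max(1*486, 2*324, 3*243, …, 16*2, 17*1) = 729
m[19] = max(1*729, 2*486, 3*324, …, 17*2, 18*1) = 972
m[20] = max(1*972, 2*729, 3*486, …, 18*2, 19*1) = 1458
m[21] = max(1*1458, 2*972, 3*729, …, 19*2, 20*1) = 2187
m[22] = max(1*2187, 2*1458, 3*972, …, 20*2, 21*1) = 2916
One optimal split: 3 + 3 + 3 + 3 + 3 + 3 + 2 + 2; product 3*3*3*3*3*3*2*2 = 2916.

2916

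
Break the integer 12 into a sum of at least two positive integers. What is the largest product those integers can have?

Define P[k] = max over 1≤i<k of i · max(k−i, P[k−i]); the inner max lets the remainder stay uncut if that's better.
P[2] = 1*max(1,0) = 1*1 = 1
P[3] = 1*max(2,1) = 1*2 = 2
P[4] = 2*max(2,1) = 2*2 = 4
P[5] = 2*max(3,2) = 2*3 = 6
P[6] = 3*max(3,2) = 3*3 = 9
P[7] = 2*max(5,6) = 2*6 = 12
P[8] = 2*max(6,9) = 2*9 = 18
P[9] = 3*max(6,9) = 3*9 = 27
P[10] = 2*max(8,18) = 2*18 = 36
P[11] = 2*max(9,27) = 2*27 = 54
P[12] = 3*max(9,27) = 3*27 = 81
One optimal split: 3 + 3 + 3 + 3; product 3*3*3*3 = 81.

81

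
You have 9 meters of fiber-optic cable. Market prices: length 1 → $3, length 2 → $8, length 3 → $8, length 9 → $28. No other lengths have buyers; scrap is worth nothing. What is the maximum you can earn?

35

Consider every possible first cut. best[k] is the best of p[i]+best[k−i] over all sellable i≤k.
best[1] = 3
best[2] = 8
best[3] = 11  (first piece 1, then best[2]=8)
best[4] = 16  (first piece 2, then best[2]=8)
best[5] = 19  (first piece 1, then best[4]=16)
best[6] = 24  (first piece 2, then best[4]=16)
best[7] = 27  (first piece 1, then best[6]=24)
best[8] = 32  (first piece 2, then best[6]=24)
best[9] = 35  (first piece 1, then best[8]=32)
One optimal cutting: 2 + 2 + 2 + 2 + 1 → $35.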